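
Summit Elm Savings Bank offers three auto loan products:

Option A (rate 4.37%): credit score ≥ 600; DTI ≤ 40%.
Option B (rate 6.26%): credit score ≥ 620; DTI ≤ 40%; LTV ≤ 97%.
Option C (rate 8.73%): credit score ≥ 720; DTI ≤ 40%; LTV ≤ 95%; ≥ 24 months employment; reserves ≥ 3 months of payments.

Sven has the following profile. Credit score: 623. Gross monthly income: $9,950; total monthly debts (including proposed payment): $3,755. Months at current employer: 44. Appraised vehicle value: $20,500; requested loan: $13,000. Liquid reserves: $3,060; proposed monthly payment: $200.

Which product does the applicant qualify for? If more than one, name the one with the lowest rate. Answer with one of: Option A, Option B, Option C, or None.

DTI = 3,755/9,950 = 37.7%.
LTV = 13,000/20,500 = 63.4%.
Reserves = 3,060/200 = 15.3 months.
Option A: score 623 ≥ 600; DTI 37.7% ≤ 40% → qualifies.
Option B: score 623 ≥ 620; DTI 37.7% ≤ 40%; LTV 63.4% ≤ 97% → qualifies.
Option C: score 623 < 720; DTI 37.7% ≤ 40%; LTV 63.4% ≤ 95%; employment 44 ≥ 24 mo; reserves 15.3 ≥ 3 mo → does not qualify.
Qualifying: Option A, Option B. Lowest rate is 4.37% → Option A.

Option A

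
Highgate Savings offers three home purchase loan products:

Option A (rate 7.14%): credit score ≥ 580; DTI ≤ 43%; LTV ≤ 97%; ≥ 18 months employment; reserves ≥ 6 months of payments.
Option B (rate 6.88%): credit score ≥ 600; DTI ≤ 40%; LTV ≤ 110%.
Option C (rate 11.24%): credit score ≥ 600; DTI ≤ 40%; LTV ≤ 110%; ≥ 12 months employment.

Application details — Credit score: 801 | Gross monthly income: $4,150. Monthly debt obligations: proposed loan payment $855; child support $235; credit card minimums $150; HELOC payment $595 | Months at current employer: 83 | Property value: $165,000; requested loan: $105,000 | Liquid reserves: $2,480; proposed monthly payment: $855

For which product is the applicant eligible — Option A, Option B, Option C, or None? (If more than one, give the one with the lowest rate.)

None

Total debts = (855 + 235 + 150 + 595) = 1,835; DTI = 1,835/4,150 = 44.2%.
LTV = 105,000/165,000 = 63.6%.
Reserves = 2,480/855 = 2.9 months.
Option A: score 801 ≥ 580; DTI 44.2% > 43%; LTV 63.6% ≤ 97%; employment 83 ≥ 18 mo; reserves 2.9 < 6 mo → does not qualify.
Option B: score 801 ≥ 600; DTI 44.2% > 40%; LTV 63.6% ≤ 110% → does not qualify.
Option C: score 801 ≥ 600; DTI 44.2% > 40%; LTV 63.6% ≤ 110%; employment 83 ≥ 12 mo → does not qualify.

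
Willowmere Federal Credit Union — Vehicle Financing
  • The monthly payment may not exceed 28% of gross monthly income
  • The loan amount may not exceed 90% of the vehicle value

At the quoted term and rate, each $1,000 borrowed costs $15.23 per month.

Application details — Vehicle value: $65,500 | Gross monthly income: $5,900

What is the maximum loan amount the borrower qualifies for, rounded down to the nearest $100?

Payment cap: 28% × $5,900 = $1,652/month.
At $15.23 per $1,000, that supports 1,652/15.23 × 1,000 ≈ $108,470 → $108,400.
LTV cap: 90% × $65,500 = $58,950 → $58,900.
Binding constraint: loan-to-value.

$58,900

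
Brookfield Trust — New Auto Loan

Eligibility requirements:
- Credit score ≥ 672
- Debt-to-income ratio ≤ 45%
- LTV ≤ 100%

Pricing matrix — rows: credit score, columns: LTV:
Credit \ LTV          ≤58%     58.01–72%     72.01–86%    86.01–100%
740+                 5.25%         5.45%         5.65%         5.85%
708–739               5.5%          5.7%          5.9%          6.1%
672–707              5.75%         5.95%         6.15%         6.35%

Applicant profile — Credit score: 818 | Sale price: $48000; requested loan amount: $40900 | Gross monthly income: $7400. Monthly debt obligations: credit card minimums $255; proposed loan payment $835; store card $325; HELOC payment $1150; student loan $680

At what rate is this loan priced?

Credit score 818 ≥ 672; Total monthly debts = (255 + 835 + 325 + 1,150 + 680) = 3,245. DTI: 3,245 ÷ 7,400 = 43.9%, within the 45% cap
Loan-to-value = 40,900/48,000 = 85.2% — pass (100% max)
Credit 818 → row 740+; LTV 85.2% → column 72.01–86%. Grid cell → 5.65%.

5.65%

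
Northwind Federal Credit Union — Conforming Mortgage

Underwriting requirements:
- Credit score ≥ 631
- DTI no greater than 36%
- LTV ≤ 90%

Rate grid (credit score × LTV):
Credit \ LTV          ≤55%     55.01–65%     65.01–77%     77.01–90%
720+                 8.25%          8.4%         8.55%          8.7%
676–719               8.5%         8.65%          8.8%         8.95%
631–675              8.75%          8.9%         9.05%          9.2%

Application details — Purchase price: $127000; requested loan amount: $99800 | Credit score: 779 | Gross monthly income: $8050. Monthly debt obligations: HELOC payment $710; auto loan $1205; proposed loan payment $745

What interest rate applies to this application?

Credit score 779 ≥ 631; Total monthly debts = (710 + 1,205 + 745) = 2,660. DTI = 2,660/8,050 = 33% ≤ 36%
Loan-to-value = 99,800/127,000 = 78.6% — pass (90% max)
Score 779 is in the 720+ band; LTV 78.6% is in the 77.01–90% band → 8.7%.

8.7%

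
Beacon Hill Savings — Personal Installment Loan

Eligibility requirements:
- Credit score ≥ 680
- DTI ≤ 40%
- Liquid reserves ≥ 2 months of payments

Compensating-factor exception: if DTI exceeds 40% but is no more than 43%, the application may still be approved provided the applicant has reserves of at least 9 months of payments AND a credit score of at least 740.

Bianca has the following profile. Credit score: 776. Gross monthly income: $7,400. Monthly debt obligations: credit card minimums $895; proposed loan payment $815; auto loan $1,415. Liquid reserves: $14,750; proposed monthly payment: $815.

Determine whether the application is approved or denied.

Credit score 776 ≥ 680 (meets base)
Total debts = (895 + 815 + 1,415) = 3,125. DTI: 3,125 ÷ 7,400 = 42.2%, over the 40% base limit.
Reserves: 14,750 ÷ 815 = 18.1 months (meets 2-month minimum)
DTI 42.2% is within the 40%–43% exception band; checking compensating factors.
Reserves 18.1 ≥ 9 months; credit score 776 ≥ 740.
Both compensating conditions met → exception applies.

Approved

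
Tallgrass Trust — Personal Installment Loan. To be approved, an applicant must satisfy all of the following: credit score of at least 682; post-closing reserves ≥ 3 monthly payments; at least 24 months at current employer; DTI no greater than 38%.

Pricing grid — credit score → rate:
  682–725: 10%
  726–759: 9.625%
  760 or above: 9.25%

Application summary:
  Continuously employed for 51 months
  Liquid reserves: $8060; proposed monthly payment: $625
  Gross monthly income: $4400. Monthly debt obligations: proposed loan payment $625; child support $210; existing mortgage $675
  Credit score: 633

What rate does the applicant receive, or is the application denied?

Credit score 633 < 682 (below minimum)
Employment 51 ≥ 24 months
Reserves = 8,060/625 = 12.9 months ≥ 3
Total monthly debts = (625 + 210 + 675) = 1,510. DTI = 1,510/4,400 = 34.3% ≤ 38%
Not all requirements met → denied.

Denied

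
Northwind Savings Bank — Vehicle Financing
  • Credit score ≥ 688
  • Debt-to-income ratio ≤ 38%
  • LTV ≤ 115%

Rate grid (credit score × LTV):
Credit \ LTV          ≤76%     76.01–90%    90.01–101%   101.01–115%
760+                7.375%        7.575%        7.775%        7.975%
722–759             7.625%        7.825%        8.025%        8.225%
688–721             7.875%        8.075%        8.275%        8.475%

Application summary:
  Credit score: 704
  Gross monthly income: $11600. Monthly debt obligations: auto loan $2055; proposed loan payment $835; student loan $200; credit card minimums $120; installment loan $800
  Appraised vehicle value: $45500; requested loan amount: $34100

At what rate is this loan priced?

Credit score 704 ≥ 688; Total monthly debts = (2,055 + 835 + 200 + 120 + 800) = 4,010. Debt-to-income = 4,010/11,600 = 34.6% — meets 38% limit
LTV = 34,100/45,500 = 74.9% ≤ 115%
Row: 704 falls in 688–721. Column: 74.9% falls in ≤76%. Rate = 7.875%.

7.875%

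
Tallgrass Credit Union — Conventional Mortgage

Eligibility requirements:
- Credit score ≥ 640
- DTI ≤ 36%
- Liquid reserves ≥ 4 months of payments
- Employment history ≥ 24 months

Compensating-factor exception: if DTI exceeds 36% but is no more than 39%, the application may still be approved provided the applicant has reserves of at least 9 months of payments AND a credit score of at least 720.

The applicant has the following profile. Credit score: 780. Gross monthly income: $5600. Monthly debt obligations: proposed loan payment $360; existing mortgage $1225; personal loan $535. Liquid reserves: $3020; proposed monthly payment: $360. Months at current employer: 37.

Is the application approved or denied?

Credit score 780 ≥ 640 (meets base)
Total debts = (360 + 1,225 + 535) = 2,120. DTI: 2,120 ÷ 5,600 = 37.9%, over the 36% base limit.
Reserves: 3,020 ÷ 360 = 8.4 months (meets 4-month minimum)
Employment 37 ≥ 24 months
37.9% falls in the override range (36%–39%), so the compensating-factor test applies.
Override check — reserves: 8.4 mo (short of 9); score: 780 (ok).
Override conditions not both satisfied; exception does not apply.

Denied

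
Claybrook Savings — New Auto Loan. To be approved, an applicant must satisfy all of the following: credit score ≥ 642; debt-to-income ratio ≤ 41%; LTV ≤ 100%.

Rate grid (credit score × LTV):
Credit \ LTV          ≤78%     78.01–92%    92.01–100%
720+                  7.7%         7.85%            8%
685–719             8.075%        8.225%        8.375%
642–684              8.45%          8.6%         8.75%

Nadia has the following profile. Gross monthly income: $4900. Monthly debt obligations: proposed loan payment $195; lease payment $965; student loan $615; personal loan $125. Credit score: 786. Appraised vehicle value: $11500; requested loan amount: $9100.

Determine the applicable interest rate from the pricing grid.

Credit score 786 ≥ 642; Total monthly debts = (195 + 965 + 615 + 125) = 1,900. Debt-to-income = 1,900/4,900 = 38.8% — meets 41% limit
LTV: 9,100 ÷ 11,500 = 79.1%, within 100% cap
Score 786 is in the 720+ band; LTV 79.1% is in the 78.01–92% band → 7.85%.

7.85%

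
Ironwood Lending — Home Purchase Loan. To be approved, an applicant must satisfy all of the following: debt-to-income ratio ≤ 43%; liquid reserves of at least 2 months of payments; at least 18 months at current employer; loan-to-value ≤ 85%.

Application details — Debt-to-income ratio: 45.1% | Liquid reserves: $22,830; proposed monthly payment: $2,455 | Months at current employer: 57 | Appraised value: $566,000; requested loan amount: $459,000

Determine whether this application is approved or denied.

Denied

Debt-to-income 45.1% vs 43% cap — fail
Liquid reserves cover 22,830/2,455 = 9.3 months — ≥ 2 required
Employment 57 ≥ 18 months
Loan-to-value = 459,000/566,000 = 81.1% — pass (85% max)
Fails on DTI.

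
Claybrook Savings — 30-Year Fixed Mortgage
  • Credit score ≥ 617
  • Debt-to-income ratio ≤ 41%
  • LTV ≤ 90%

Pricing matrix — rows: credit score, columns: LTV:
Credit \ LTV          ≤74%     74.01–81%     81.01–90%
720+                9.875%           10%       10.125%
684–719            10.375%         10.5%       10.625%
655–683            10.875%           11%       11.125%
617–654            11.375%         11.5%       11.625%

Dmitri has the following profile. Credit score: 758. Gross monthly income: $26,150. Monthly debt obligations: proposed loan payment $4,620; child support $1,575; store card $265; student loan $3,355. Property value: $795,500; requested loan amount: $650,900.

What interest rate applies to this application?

10.125%

Credit score 758 ≥ 617; Total monthly debts = (4,620 + 1,575 + 265 + 3,355) = 9,815. DTI = 9,815/26,150 = 37.5% ≤ 41%
LTV: 650,900 ÷ 795,500 = 81.8%, within 90% cap
Row: 758 falls in 720+. Column: 81.8% falls in 81.01–90%. Rate = 10.125%.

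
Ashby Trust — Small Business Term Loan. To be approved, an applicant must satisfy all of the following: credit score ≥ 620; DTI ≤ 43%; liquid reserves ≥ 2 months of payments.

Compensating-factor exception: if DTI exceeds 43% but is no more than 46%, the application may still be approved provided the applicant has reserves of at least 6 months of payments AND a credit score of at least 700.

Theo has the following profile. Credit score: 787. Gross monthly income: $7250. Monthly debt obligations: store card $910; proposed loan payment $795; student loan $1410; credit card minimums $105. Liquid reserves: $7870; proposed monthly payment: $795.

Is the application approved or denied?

Approved

Credit score 787 ≥ 620 (meets base)
Total debts = (910 + 795 + 1,410 + 105) = 3,220. DTI: 3,220 ÷ 7,250 = 44.4%, over the 43% base limit.
Reserves: 7,870 ÷ 795 = 9.9 months (meets 2-month minimum)
44.4% falls in the override range (43%–46%), so the compensating-factor test applies.
Reserves 9.9 ≥ 6 months; credit score 787 ≥ 700.
Both compensating conditions met → exception applies.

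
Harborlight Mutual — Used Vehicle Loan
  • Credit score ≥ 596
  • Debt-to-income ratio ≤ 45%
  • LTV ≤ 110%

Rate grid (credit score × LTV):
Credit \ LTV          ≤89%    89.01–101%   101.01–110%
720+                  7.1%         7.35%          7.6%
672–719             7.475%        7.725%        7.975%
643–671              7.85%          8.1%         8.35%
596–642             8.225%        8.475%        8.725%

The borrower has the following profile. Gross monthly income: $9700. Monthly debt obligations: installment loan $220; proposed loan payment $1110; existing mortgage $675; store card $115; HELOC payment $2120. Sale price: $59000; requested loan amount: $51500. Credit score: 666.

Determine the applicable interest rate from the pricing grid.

7.85%

Credit score 666 ≥ 596; Total monthly debts = (220 + 1,110 + 675 + 115 + 2,120) = 4,240. DTI = 4,240/9,700 = 43.7% ≤ 45%
LTV = 51,500/59,000 = 87.3% ≤ 110%
Score 666 is in the 643–671 band; LTV 87.3% is in the ≤89% band → 7.85%.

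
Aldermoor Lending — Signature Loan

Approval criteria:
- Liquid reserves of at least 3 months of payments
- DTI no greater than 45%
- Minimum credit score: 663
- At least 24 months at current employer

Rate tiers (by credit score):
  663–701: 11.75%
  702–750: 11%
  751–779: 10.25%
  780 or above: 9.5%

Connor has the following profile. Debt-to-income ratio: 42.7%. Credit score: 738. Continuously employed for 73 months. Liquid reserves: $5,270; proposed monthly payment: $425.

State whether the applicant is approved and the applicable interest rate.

Credit score 738 ≥ 663 (meets minimum)
Employment 73 ≥ 24 months
DTI 42.7% ≤ 45%
Liquid reserves cover 5,270/425 = 12.4 months — ≥ 3 required
All requirements met. Score 738 falls in the 702–750 tier → 11%.

Approved at 11%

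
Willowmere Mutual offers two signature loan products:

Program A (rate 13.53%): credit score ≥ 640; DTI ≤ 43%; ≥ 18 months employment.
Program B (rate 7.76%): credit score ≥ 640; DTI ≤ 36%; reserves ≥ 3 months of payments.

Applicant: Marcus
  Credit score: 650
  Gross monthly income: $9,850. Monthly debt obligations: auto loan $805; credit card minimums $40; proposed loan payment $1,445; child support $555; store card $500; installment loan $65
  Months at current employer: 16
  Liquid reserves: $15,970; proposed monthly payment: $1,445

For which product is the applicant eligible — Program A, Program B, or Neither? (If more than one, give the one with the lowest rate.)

Program B

Total debts = (805 + 40 + 1,445 + 555 + 500 + 65) = 3,410; DTI = 3,410/9,850 = 34.6%.
Reserves = 15,970/1,445 = 11.1 months.
Program A: score 650 ≥ 640; DTI 34.6% ≤ 43%; employment 16 < 18 mo → does not qualify.
Program B: score 650 ≥ 640; DTI 34.6% ≤ 36%; reserves 11.1 ≥ 3 mo → qualifies.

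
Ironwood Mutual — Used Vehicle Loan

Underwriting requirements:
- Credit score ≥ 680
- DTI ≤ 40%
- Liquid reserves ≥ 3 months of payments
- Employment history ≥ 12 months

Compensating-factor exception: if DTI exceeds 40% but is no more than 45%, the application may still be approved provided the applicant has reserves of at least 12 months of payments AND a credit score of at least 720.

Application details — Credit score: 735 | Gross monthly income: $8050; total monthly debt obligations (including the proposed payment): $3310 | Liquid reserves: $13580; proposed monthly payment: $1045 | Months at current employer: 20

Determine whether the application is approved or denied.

Credit score 735 ≥ 680 (meets base)
DTI = 3,310/8,050 = 41.1% > 40% — standard DTI limit exceeded.
Liquid reserves cover 13,580/1,045 = 13.0 months — ≥ 3 required
Employment 20 ≥ 12 months
DTI 41.1% is within the 40%–45% exception band; checking compensating factors.
Override check — reserves: 13.0 mo (ok); score: 735 (ok).
Both compensating conditions met → exception applies.

Approved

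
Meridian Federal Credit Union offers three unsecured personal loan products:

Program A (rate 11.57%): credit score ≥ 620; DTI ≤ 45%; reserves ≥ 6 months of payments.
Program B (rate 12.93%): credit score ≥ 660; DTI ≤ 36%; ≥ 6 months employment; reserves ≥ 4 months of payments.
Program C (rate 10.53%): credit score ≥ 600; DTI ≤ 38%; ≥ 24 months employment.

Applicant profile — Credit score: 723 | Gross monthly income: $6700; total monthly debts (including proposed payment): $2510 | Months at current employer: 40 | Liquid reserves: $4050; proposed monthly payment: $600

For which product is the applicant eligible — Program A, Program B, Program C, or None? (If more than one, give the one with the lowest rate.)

Program C

DTI = 2,510/6,700 = 37.5%.
Reserves = 4,050/600 = 6.8 months.
Program A: score 723 ≥ 620; DTI 37.5% ≤ 45%; reserves 6.8 ≥ 6 mo → qualifies.
Program B: score 723 ≥ 660; DTI 37.5% > 36%; employment 40 ≥ 6 mo; reserves 6.8 ≥ 4 mo → does not qualify.
Program C: score 723 ≥ 600; DTI 37.5% ≤ 38%; employment 40 ≥ 24 mo → qualifies.
Qualifying: Program A, Program C. Lowest rate is 10.53% → Program C.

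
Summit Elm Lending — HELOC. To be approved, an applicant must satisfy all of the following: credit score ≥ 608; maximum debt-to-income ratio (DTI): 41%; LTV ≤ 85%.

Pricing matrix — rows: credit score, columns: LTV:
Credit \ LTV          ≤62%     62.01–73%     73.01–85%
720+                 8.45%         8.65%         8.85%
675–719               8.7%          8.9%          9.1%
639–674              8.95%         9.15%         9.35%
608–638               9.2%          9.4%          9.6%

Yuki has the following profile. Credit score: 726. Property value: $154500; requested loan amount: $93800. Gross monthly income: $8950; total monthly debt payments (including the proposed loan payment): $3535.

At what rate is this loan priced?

Credit score 726 ≥ 608; Debt-to-income = 3,535/8,950 = 39.5% — meets 41% limit
LTV: 93,800 ÷ 154,500 = 60.7%, within 85% cap
Credit 726 → row 720+; LTV 60.7% → column ≤62%. Grid cell → 8.45%.

8.45%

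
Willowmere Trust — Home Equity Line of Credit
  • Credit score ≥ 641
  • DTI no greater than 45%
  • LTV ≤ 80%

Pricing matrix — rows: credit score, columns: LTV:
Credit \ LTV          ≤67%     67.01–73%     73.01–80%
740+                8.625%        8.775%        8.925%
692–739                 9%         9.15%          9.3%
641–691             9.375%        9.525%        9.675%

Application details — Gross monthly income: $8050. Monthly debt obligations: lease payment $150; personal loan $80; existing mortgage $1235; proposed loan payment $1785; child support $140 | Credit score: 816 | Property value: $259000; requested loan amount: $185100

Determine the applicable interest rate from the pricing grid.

8.775%

Credit score 816 ≥ 641; Total monthly debts = (150 + 80 + 1,235 + 1,785 + 140) = 3,390. DTI = 3,390/8,050 = 42.1% ≤ 45%
LTV = 185,100/259,000 = 71.5% ≤ 80%
Row: 816 falls in 740+. Column: 71.5% falls in 67.01–73%. Rate = 8.775%.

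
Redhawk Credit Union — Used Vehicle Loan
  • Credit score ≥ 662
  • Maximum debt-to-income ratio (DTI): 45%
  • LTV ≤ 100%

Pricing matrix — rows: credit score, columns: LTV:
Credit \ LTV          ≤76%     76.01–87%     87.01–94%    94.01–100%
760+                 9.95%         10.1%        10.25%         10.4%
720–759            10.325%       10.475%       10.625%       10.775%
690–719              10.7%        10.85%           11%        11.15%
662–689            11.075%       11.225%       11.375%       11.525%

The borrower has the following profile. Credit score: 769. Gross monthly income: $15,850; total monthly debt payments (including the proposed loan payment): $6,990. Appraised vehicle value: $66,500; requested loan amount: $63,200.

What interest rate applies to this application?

10.4%

Credit score 769 ≥ 662; DTI: 6,990 ÷ 15,850 = 44.1%, within the 45% cap
LTV = 63,200/66,500 = 95% ≤ 100%
Credit 769 → row 760+; LTV 95% → column 94.01–100%. Grid cell → 10.4%.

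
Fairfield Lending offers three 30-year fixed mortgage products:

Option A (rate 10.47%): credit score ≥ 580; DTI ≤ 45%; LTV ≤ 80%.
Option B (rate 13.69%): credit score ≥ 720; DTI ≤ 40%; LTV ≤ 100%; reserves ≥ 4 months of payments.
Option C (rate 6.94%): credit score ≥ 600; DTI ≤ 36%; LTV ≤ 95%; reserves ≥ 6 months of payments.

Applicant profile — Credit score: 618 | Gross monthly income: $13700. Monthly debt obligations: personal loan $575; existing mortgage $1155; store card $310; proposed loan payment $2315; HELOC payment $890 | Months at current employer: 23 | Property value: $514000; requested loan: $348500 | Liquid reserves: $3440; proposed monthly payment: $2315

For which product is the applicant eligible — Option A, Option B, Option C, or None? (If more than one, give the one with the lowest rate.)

Option A

Total debts = (575 + 1,155 + 310 + 2,315 + 890) = 5,245; DTI = 5,245/13,700 = 38.3%.
LTV = 348,500/514,000 = 67.8%.
Reserves = 3,440/2,315 = 1.5 months.
Option A: score 618 ≥ 580; DTI 38.3% ≤ 45%; LTV 67.8% ≤ 80% → qualifies.
Option B: score 618 < 720; DTI 38.3% ≤ 40%; LTV 67.8% ≤ 100%; reserves 1.5 < 4 mo → does not qualify.
Option C: score 618 ≥ 600; DTI 38.3% > 36%; LTV 67.8% ≤ 95%; reserves 1.5 < 6 mo → does not qualify.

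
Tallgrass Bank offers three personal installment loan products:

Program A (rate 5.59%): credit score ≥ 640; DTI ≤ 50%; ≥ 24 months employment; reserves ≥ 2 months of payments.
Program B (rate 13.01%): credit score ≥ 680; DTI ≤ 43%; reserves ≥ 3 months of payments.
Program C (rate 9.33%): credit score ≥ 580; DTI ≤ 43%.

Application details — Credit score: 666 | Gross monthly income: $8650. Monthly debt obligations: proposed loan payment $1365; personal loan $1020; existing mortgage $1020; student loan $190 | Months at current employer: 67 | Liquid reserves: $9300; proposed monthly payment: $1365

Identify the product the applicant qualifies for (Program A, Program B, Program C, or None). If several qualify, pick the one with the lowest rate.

Program A

Total debts = (1,365 + 1,020 + 1,020 + 190) = 3,595; DTI = 3,595/8,650 = 41.6%.
Reserves = 9,300/1,365 = 6.8 months.
Program A: score 666 ≥ 640; DTI 41.6% ≤ 50%; employment 67 ≥ 24 mo; reserves 6.8 ≥ 2 mo → qualifies.
Program B: score 666 < 680; DTI 41.6% ≤ 43%; reserves 6.8 ≥ 3 mo → does not qualify.
Program C: score 666 ≥ 580; DTI 41.6% ≤ 43% → qualifies.
Qualifying: Program A, Program C. Lowest rate is 5.59% → Program A.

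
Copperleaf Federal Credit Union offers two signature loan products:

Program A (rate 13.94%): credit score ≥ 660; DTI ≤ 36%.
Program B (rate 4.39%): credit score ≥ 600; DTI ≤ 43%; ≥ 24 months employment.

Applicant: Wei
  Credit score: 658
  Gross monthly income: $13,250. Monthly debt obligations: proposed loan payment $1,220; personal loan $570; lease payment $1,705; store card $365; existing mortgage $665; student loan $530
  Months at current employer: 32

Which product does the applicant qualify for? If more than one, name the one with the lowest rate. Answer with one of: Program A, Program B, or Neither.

Total debts = (1,220 + 570 + 1,705 + 365 + 665 + 530) = 5,055; DTI = 5,055/13,250 = 38.2%.
Program A: score 658 < 660; DTI 38.2% > 36% → does not qualify.
Program B: score 658 ≥ 600; DTI 38.2% ≤ 43%; employment 32 ≥ 24 mo → qualifies.

Program B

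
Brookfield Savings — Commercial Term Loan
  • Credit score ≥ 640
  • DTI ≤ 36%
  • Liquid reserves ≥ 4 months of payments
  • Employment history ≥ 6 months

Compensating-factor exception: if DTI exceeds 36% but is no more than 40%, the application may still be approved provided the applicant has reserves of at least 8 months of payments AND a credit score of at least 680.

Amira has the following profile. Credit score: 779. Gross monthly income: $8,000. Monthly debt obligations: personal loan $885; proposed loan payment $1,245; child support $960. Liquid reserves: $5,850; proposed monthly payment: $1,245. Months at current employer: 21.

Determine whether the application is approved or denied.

Credit score 779 ≥ 640 (meets base)
Total debts = (885 + 1,245 + 960) = 3,090. DTI = 3,090/8,000 = 38.6% > 36% — standard DTI limit exceeded.
Liquid reserves cover 5,850/1,245 = 4.7 months — ≥ 4 required
Employment 21 ≥ 6 months
DTI 38.6% is within the 36%–40% exception band; checking compensating factors.
Reserves 4.7 < 8 months; credit score 779 ≥ 680.
Compensating-factor requirement not fully met.

Denied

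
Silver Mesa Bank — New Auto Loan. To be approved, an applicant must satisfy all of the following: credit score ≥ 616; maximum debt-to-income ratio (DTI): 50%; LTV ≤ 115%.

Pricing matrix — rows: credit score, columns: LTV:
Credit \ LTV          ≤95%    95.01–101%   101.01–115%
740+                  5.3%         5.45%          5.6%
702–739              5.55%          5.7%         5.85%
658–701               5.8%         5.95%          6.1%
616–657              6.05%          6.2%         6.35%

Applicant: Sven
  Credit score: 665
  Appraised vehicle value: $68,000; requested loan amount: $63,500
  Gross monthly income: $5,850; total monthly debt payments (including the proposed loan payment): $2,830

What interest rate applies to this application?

5.8%

Credit score 665 ≥ 616; DTI = 2,830/5,850 = 48.4% ≤ 50%
Loan-to-value = 63,500/68,000 = 93.4% — pass (115% max)
Credit 665 → row 658–701; LTV 93.4% → column ≤95%. Grid cell → 5.8%.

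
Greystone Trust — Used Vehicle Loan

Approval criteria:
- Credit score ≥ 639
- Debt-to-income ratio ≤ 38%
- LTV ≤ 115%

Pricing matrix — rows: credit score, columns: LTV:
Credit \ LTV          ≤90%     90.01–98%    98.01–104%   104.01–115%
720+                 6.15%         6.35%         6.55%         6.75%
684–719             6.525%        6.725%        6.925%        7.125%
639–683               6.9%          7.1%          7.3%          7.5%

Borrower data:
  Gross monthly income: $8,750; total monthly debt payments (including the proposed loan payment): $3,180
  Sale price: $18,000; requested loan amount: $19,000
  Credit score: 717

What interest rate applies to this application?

Credit score 717 ≥ 639; DTI: 3,180 ÷ 8,750 = 36.3%, within the 38% cap
LTV: 19,000 ÷ 18,000 = 105.6%, within 115% cap
Credit 717 → row 684–719; LTV 105.6% → column 104.01–115%. Grid cell → 7.125%.

7.125%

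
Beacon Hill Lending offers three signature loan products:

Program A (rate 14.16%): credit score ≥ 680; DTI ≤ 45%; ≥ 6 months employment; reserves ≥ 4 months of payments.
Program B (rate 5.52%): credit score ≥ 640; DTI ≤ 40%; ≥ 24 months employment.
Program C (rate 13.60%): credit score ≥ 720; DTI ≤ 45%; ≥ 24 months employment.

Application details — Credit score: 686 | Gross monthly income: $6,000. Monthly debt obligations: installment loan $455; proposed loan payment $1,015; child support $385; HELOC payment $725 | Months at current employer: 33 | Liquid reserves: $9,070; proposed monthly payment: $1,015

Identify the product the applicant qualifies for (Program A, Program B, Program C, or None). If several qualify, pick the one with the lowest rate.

Program A

Total debts = (455 + 1,015 + 385 + 725) = 2,580; DTI = 2,580/6,000 = 43%.
Reserves = 9,070/1,015 = 8.9 months.
Program A: score 686 ≥ 680; DTI 43% ≤ 45%; employment 33 ≥ 6 mo; reserves 8.9 ≥ 4 mo → qualifies.
Program B: score 686 ≥ 640; DTI 43% > 40%; employment 33 ≥ 24 mo → does not qualify.
Program C: score 686 < 720; DTI 43% ≤ 45%; employment 33 ≥ 24 mo → does not qualify.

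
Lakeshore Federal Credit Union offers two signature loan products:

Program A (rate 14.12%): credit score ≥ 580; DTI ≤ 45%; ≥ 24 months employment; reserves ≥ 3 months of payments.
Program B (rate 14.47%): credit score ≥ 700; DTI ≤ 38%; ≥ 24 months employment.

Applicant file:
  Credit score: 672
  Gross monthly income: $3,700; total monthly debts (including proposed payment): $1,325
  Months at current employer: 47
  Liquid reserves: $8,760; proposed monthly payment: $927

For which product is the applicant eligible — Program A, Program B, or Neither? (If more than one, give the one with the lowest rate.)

DTI = 1,325/3,700 = 35.8%.
Reserves = 8,760/927 = 9.4 months.
Program A: score 672 ≥ 580; DTI 35.8% ≤ 45%; employment 47 ≥ 24 mo; reserves 9.4 ≥ 3 mo → qualifies.
Program B: score 672 < 700; DTI 35.8% ≤ 38%; employment 47 ≥ 24 mo → does not qualify.

Program A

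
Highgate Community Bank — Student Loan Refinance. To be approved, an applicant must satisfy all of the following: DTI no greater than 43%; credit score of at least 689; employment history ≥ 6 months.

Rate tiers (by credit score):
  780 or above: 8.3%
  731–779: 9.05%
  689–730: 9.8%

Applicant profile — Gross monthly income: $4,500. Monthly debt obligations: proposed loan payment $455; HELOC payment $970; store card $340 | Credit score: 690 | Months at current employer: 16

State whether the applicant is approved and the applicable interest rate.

Approved at 9.8%

Credit score 690 ≥ 689 (meets minimum)
Employment 16 ≥ 6 months
Total monthly debts = (455 + 970 + 340) = 1,765. Debt-to-income = 1,765/4,500 = 39.2% — meets 43% limit
All requirements met. Score 690 falls in the 689–730 tier → 9.8%.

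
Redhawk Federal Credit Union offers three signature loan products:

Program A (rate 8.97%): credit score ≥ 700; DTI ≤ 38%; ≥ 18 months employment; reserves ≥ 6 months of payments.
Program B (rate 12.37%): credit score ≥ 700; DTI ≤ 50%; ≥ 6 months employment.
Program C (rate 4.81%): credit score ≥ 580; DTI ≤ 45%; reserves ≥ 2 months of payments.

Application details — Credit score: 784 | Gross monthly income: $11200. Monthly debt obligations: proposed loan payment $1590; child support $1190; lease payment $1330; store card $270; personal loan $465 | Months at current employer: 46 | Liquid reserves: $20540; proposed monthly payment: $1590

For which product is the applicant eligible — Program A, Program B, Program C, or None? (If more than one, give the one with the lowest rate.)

Program C

Total debts = (1,590 + 1,190 + 1,330 + 270 + 465) = 4,845; DTI = 4,845/11,200 = 43.3%.
Reserves = 20,540/1,590 = 12.9 months.
Program A: score 784 ≥ 700; DTI 43.3% > 38%; employment 46 ≥ 18 mo; reserves 12.9 ≥ 6 mo → does not qualify.
Program B: score 784 ≥ 700; DTI 43.3% ≤ 50%; employment 46 ≥ 6 mo → qualifies.
Program C: score 784 ≥ 580; DTI 43.3% ≤ 45%; reserves 12.9 ≥ 2 mo → qualifies.
Qualifying: Program B, Program C. Lowest rate is 4.81% → Program C.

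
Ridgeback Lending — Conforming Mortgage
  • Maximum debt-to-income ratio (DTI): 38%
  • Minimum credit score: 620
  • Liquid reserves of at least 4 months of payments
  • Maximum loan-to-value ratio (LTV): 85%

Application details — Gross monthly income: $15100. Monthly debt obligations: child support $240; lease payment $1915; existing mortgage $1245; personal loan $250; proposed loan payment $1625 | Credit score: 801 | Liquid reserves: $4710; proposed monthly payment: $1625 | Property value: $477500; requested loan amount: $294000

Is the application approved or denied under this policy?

Total monthly debts = (240 + 1,915 + 1,245 + 250 + 1,625) = 5,275. Debt-to-income = 5,275/15,100 = 34.9% — meets 38% limit
Credit score 801 ≥ 620 (meets)
Liquid reserves cover 4,710/1,625 = 2.9 months — < 4 required
LTV: 294,000 ÷ 477,500 = 61.6%, within 85% cap
Fails on reserves.

Denied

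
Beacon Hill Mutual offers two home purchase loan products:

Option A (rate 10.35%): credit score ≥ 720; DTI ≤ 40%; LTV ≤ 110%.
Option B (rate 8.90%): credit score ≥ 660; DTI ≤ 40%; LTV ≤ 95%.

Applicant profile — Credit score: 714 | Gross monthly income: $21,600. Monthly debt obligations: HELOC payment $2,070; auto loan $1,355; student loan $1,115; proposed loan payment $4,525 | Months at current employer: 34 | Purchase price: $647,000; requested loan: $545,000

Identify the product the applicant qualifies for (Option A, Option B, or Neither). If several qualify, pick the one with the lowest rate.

Neither

Total debts = (2,070 + 1,355 + 1,115 + 4,525) = 9,065; DTI = 9,065/21,600 = 42%.
LTV = 545,000/647,000 = 84.2%.
Option A: score 714 < 720; DTI 42% > 40%; LTV 84.2% ≤ 110% → does not qualify.
Option B: score 714 ≥ 660; DTI 42% > 40%; LTV 84.2% ≤ 95% → does not qualify.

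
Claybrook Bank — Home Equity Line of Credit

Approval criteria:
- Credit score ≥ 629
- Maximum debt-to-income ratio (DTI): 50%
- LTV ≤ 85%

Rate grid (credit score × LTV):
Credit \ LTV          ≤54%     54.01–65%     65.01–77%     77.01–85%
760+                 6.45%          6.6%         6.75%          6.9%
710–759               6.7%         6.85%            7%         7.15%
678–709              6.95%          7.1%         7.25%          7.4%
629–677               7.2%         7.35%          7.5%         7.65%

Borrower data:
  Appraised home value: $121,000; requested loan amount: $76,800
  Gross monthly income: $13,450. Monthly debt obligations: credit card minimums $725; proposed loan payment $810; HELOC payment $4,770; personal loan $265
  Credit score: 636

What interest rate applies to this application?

Credit score 636 ≥ 629; Total monthly debts = (725 + 810 + 4,770 + 265) = 6,570. DTI = 6,570/13,450 = 48.8% ≤ 50%
LTV: 76,800 ÷ 121,000 = 63.5%, within 85% cap
Credit 636 → row 629–677; LTV 63.5% → column 54.01–65%. Grid cell → 7.35%.

7.35%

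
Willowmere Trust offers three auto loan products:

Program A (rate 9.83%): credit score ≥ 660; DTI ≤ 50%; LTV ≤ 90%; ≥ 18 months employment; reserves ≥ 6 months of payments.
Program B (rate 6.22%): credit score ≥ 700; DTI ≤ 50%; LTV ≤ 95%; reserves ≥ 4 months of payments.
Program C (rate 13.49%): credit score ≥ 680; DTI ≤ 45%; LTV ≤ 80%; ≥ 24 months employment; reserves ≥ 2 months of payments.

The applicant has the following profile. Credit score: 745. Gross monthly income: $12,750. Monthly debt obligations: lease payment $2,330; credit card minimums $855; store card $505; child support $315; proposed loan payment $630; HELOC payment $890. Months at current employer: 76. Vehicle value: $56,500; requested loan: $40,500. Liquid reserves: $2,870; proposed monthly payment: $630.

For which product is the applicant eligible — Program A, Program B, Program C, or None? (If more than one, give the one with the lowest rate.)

Program B

Total debts = (2,330 + 855 + 505 + 315 + 630 + 890) = 5,525; DTI = 5,525/12,750 = 43.3%.
LTV = 40,500/56,500 = 71.7%.
Reserves = 2,870/630 = 4.6 months.
Program A: score 745 ≥ 660; DTI 43.3% ≤ 50%; LTV 71.7% ≤ 90%; employment 76 ≥ 18 mo; reserves 4.6 < 6 mo → does not qualify.
Program B: score 745 ≥ 700; DTI 43.3% ≤ 50%; LTV 71.7% ≤ 95%; reserves 4.6 ≥ 4 mo → qualifies.
Program C: score 745 ≥ 680; DTI 43.3% ≤ 45%; LTV 71.7% ≤ 80%; employment 76 ≥ 24 mo; reserves 4.6 ≥ 2 mo → qualifies.
Qualifying: Program B, Program C. Lowest rate is 6.22% → Program B.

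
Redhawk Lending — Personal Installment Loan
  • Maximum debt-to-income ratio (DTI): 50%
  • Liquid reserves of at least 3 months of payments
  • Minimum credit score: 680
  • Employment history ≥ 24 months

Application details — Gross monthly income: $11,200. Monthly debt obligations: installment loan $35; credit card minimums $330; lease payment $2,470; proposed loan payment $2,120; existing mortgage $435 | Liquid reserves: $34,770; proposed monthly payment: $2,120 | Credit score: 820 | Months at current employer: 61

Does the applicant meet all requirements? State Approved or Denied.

Approved

Total monthly debts = (35 + 330 + 2,470 + 2,120 + 435) = 5,390. DTI: 5,390 ÷ 11,200 = 48.1%, within the 50% cap
Liquid reserves cover 34,770/2,120 = 16.4 months — ≥ 3 required
Credit score 820 ≥ 680 (meets)
Employment 61 ≥ 24 months
All criteria satisfied.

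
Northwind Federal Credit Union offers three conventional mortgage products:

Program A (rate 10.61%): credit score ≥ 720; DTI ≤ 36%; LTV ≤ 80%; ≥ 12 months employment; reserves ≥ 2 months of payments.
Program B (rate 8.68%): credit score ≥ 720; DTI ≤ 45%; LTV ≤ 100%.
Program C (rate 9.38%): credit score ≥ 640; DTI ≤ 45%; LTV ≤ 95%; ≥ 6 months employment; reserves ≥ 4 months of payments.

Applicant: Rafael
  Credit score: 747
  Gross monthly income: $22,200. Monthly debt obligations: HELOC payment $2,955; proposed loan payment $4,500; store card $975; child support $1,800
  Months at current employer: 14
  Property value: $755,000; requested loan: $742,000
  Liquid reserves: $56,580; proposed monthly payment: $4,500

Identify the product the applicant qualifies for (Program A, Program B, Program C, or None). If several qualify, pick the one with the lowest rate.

Total debts = (2,955 + 4,500 + 975 + 1,800) = 10,230; DTI = 10,230/22,200 = 46.1%.
LTV = 742,000/755,000 = 98.3%.
Reserves = 56,580/4,500 = 12.6 months.
Program A: score 747 ≥ 720; DTI 46.1% > 36%; LTV 98.3% > 80%; employment 14 ≥ 12 mo; reserves 12.6 ≥ 2 mo → does not qualify.
Program B: score 747 ≥ 720; DTI 46.1% > 45%; LTV 98.3% ≤ 100% → does not qualify.
Program C: score 747 ≥ 640; DTI 46.1% > 45%; LTV 98.3% > 95%; employment 14 ≥ 6 mo; reserves 12.6 ≥ 4 mo → does not qualify.

None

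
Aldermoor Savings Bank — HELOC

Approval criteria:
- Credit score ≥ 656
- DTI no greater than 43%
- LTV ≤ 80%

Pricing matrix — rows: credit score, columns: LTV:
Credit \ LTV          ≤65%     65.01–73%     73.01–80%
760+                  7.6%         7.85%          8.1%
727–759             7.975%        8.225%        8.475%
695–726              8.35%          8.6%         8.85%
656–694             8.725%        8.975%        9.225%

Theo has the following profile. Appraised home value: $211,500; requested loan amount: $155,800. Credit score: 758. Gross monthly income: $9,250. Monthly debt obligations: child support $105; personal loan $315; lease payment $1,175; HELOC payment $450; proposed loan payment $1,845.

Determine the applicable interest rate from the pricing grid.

8.475%

Credit score 758 ≥ 656; Total monthly debts = (105 + 315 + 1,175 + 450 + 1,845) = 3,890. DTI = 3,890/9,250 = 42.1% ≤ 43%
LTV: 155,800 ÷ 211,500 = 73.7%, within 80% cap
Row: 758 falls in 727–759. Column: 73.7% falls in 73.01–80%. Rate = 8.475%.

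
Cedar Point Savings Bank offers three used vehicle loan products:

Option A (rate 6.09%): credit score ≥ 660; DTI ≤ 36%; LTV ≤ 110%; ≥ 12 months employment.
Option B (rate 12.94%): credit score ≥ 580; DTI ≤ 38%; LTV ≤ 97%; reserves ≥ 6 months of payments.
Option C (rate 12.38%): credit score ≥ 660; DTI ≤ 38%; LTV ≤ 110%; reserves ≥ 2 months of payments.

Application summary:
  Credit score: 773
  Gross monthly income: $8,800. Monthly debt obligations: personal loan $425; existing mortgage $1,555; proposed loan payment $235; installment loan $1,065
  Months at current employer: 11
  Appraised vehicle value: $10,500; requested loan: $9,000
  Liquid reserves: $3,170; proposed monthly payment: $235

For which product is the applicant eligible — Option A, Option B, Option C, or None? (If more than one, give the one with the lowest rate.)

Option C

Total debts = (425 + 1,555 + 235 + 1,065) = 3,280; DTI = 3,280/8,800 = 37.3%.
LTV = 9,000/10,500 = 85.7%.
Reserves = 3,170/235 = 13.5 months.
Option A: score 773 ≥ 660; DTI 37.3% > 36%; LTV 85.7% ≤ 110%; employment 11 < 12 mo → does not qualify.
Option B: score 773 ≥ 580; DTI 37.3% ≤ 38%; LTV 85.7% ≤ 97%; reserves 13.5 ≥ 6 mo → qualifies.
Option C: score 773 ≥ 660; DTI 37.3% ≤ 38%; LTV 85.7% ≤ 110%; reserves 13.5 ≥ 2 mo → qualifies.
Qualifying: Option B, Option C. Lowest rate is 12.38% → Option C.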